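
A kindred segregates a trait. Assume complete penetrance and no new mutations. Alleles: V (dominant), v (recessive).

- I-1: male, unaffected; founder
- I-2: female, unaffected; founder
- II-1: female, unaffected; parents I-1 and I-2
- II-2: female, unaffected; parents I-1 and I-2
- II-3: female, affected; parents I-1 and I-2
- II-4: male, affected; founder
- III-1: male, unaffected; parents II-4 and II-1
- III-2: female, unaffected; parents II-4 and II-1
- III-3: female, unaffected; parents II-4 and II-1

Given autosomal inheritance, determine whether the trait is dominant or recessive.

I-1 and I-2 are both unaffected yet have an affected child II-3. Under dominance, an affected child requires at least one affected parent, so the trait cannot be dominant.

recessive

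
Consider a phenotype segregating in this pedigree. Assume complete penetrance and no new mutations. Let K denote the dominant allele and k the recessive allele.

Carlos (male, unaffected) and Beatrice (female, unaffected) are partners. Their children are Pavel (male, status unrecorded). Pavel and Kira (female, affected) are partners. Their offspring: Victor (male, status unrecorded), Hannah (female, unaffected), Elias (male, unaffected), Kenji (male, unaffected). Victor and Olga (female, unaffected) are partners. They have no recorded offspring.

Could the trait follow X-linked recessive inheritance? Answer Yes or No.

No

Under X-linked recessive, Elias (unaffected, male) cannot arise from Pavel (unrecorded) × Kira (affected).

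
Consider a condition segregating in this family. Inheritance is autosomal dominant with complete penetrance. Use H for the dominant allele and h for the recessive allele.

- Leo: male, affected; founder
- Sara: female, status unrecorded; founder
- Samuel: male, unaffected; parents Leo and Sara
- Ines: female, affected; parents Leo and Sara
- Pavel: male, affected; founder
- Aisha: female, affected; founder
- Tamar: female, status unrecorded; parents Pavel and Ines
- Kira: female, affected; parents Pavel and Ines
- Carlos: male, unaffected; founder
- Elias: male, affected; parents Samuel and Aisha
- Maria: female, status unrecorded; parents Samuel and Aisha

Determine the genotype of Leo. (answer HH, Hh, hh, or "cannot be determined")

Hh

From phenotype alone, Leo is HH or Hh.
Leo is affected so carries H and passed h to Samuel (hh), so Leo is Hh.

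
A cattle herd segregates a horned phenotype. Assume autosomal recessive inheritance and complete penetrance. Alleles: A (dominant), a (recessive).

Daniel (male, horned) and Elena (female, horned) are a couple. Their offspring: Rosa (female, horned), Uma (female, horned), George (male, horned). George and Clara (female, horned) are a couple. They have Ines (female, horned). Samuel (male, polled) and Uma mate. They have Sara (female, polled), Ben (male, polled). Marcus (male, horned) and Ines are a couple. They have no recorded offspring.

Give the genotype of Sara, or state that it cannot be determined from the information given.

Aa

From phenotype alone, Sara is AA or Aa.
Sara is polled so carries A and received a from Uma (aa), so Sara is Aa.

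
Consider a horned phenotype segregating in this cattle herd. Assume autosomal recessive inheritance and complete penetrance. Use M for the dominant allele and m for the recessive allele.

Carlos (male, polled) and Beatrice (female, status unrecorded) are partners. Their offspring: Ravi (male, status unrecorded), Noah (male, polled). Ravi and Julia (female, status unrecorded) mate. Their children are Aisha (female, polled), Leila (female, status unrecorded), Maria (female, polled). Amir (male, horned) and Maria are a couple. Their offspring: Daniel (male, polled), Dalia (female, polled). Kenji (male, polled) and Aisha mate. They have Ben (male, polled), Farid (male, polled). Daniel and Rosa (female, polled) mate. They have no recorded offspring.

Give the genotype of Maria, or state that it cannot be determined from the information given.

Maria's phenotype allows MM or Mm, and no parent or child forces a single allele at both positions; consistent genotype assignments exist with Maria as MM or Mm.

cannot be determined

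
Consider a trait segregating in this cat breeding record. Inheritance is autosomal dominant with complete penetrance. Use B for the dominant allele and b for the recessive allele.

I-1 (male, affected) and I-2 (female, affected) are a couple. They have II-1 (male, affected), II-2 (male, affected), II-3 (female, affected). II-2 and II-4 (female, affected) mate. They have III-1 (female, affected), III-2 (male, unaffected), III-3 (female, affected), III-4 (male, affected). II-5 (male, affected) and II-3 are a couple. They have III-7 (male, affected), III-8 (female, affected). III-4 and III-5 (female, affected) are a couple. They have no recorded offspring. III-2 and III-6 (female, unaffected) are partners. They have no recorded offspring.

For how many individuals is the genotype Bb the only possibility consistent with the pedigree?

2

Obligate heterozygotes: II-2 is affected so carries B and passed b to III-2 (bb), so II-2 is Bb; II-4 is affected so carries B and passed b to III-2 (bb), so II-4 is Bb.
Every other individual is either homozygous by phenotype or has at least one consistent homozygous assignment, so the count is 2.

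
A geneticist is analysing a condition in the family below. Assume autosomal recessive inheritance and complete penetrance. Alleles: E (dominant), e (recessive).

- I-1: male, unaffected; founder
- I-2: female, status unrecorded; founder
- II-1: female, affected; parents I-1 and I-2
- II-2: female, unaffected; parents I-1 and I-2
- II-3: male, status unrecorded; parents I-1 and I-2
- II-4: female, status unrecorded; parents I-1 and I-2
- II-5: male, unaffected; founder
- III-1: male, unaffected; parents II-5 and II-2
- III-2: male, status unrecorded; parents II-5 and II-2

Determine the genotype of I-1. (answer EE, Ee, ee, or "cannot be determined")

Ee

From phenotype alone, I-1 is EE or Ee.
I-1 is unaffected so carries E and passed e to II-1 (ee), so I-1 is Ee.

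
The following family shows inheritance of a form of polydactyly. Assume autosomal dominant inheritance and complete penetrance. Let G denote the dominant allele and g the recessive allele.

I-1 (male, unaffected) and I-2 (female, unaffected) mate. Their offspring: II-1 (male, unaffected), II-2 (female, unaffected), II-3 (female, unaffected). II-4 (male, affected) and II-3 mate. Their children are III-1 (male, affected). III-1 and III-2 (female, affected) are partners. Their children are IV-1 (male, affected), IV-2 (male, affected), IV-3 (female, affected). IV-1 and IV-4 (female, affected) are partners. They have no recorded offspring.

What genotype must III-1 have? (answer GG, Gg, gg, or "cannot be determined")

From phenotype alone, III-1 is GG or Gg.
III-1 is affected so carries G and received g from II-3 (gg), so III-1 is Gg.

Gg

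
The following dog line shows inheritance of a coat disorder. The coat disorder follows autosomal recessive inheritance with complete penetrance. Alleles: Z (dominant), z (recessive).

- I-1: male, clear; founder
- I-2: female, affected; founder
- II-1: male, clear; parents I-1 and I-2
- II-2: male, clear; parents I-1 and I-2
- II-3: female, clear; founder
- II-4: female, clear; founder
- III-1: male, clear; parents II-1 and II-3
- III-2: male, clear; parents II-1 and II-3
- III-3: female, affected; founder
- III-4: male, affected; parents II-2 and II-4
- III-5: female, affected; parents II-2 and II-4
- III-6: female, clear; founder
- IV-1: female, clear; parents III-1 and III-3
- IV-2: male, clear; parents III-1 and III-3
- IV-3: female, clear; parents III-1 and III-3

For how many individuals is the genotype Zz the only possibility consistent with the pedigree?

6

Obligate heterozygotes: II-1 is clear so carries Z and received z from I-2 (zz), so II-1 is Zz; II-2 is clear so carries Z and received z from I-2 (zz), so II-2 is Zz; II-4 is clear so carries Z and passed z to III-4 (zz), so II-4 is Zz; IV-1 is clear so carries Z and received z from III-3 (zz), so IV-1 is Zz; IV-2 is clear so carries Z and received z from III-3 (zz), so IV-2 is Zz; IV-3 is clear so carries Z and received z from III-3 (zz), so IV-3 is Zz.
Every other individual is either homozygous by phenotype or has at least one consistent homozygous assignment, so the count is 6.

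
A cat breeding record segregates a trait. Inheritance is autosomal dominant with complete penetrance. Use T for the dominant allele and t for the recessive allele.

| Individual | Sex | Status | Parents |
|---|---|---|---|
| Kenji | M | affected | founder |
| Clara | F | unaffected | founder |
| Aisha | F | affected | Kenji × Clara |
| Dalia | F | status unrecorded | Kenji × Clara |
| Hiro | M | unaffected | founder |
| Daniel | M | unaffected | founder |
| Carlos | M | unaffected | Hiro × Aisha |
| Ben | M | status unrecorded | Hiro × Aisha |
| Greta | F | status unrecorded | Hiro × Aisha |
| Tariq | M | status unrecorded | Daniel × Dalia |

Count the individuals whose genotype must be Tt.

1

Obligate heterozygotes: Aisha is affected so carries T and received t from Clara (tt), so Aisha is Tt.
Every other individual is either homozygous by phenotype or has at least one consistent homozygous assignment, so the count is 1.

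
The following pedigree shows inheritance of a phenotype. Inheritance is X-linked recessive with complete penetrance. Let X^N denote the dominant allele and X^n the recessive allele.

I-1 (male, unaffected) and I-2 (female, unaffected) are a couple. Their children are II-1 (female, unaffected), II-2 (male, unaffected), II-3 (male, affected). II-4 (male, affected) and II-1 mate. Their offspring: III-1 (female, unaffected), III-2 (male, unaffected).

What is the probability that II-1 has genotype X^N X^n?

I-1 is unaffected, so I-1 is X^N Y.
I-2 is unaffected so carries N and passed n to II-3 (X^n Y), so I-2 is X^N X^n.
Their cross gives offspring ratios 1/2 X^N X^N : 1/2 X^N X^n. Conditioning on II-1 being unaffected, P(X^N X^n) = 1/2 / 1 = 1/2 before taking II-1's own offspring into account.
II-4 is affected, so II-4 is X^n Y.
Now use II-1's offspring. Probability of each recorded status — unaffected daughter III-1: 1/2 if II-1 is X^N X^n, 1 if X^N X^N; unaffected son III-2: 1/2 if II-1 is X^N X^n, 1 if X^N X^N.
Bayes: P(X^N X^n) = 1/2·1/4 / (1/2·1/4 + 1/2·1) = 1/5.

1/5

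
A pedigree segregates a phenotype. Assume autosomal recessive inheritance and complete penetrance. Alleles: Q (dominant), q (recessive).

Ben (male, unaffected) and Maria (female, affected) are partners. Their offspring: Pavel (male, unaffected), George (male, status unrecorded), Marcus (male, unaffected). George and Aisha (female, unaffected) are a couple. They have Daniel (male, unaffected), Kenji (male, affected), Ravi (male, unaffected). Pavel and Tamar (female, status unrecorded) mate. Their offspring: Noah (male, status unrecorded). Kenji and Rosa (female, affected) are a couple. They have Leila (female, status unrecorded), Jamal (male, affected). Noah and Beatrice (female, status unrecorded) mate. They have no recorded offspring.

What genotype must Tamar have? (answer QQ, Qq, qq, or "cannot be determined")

Tamar's phenotype is unrecorded, and no parent or child forces a single allele at both positions; consistent genotype assignments exist with Tamar as QQ or Qq or qq.

cannot be determined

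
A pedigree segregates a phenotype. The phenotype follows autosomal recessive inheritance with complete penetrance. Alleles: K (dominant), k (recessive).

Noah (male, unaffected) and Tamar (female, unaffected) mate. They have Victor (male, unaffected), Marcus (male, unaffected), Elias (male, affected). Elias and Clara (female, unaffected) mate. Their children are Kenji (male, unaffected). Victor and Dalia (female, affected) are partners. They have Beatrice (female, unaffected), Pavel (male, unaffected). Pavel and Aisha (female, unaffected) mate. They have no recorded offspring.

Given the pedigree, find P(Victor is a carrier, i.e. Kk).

1/3

Noah is unaffected so carries K and passed k to Elias (kk), so Noah is Kk.
Tamar is unaffected so carries K and passed k to Elias (kk), so Tamar is Kk.
Their cross gives offspring ratios 1/4 KK : 1/2 Kk : 1/4 kk. Conditioning on Victor being unaffected, P(Kk) = 1/2 / 3/4 = 2/3 before taking Victor's own offspring into account.
Dalia is affected, so Dalia is kk.
Now use Victor's offspring. Probability of each recorded status — unaffected daughter Beatrice: 1/2 if Victor is Kk, 1 if KK; unaffected son Pavel: 1/2 if Victor is Kk, 1 if KK.
Bayes: P(Kk) = 2/3·1/4 / (2/3·1/4 + 1/3·1) = 1/3.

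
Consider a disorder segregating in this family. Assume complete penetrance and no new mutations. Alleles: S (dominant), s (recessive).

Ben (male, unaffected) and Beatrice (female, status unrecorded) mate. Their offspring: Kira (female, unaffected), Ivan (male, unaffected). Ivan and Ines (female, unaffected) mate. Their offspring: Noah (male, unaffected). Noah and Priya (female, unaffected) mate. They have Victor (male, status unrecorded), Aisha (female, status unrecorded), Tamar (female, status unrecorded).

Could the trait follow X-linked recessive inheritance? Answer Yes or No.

A consistent assignment under X-linked recessive exists: Ben X^S Y, Beatrice X^S X^S, Kira X^S X^S, Ivan X^S Y, Ines X^S X^S, Noah X^S Y, Priya X^S X^S, Victor X^S Y, Aisha X^S X^S, Tamar X^S X^S.
In this assignment every recorded phenotype matches its genotype and every non-founder's genotype is obtainable from its parents' genotypes, so the pedigree is consistent.

Yes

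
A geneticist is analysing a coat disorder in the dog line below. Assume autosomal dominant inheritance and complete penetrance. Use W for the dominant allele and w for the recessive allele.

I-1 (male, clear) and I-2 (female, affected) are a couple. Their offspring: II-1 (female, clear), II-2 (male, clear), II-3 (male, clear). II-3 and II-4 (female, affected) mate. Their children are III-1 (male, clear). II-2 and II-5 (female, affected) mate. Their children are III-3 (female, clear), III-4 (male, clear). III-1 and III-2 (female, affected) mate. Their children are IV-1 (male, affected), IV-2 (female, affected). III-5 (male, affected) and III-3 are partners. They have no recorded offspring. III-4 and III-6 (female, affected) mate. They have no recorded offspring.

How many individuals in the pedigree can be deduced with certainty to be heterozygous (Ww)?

5

Obligate heterozygotes: I-2 is affected so carries W and passed w to II-1 (ww), so I-2 is Ww; II-4 is affected so carries W and passed w to III-1 (ww), so II-4 is Ww; II-5 is affected so carries W and passed w to III-3 (ww), so II-5 is Ww; IV-1 is affected so carries W and received w from III-1 (ww), so IV-1 is Ww; IV-2 is affected so carries W and received w from III-1 (ww), so IV-2 is Ww.
Every other individual is either homozygous by phenotype or has at least one consistent homozygous assignment, so the count is 5.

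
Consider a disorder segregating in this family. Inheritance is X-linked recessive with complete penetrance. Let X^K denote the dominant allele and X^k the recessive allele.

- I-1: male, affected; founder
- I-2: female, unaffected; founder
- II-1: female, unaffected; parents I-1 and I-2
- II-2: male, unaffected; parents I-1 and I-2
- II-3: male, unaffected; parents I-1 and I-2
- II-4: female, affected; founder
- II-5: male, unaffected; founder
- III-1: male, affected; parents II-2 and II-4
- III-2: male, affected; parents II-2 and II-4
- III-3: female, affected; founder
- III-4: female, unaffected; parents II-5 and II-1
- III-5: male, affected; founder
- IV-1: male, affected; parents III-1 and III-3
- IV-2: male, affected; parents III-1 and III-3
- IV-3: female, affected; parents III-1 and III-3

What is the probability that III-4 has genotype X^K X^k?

II-5 is unaffected, so II-5 is X^K Y.
II-1 is unaffected so carries K and received k from I-1 (X^k Y), so II-1 is X^K X^k.
Their cross gives offspring ratios 1/2 X^K X^K : 1/2 X^K X^k. Conditioning on III-4 being unaffected, P(X^K X^k) = 1/2 / 1 = 1/2.

1/2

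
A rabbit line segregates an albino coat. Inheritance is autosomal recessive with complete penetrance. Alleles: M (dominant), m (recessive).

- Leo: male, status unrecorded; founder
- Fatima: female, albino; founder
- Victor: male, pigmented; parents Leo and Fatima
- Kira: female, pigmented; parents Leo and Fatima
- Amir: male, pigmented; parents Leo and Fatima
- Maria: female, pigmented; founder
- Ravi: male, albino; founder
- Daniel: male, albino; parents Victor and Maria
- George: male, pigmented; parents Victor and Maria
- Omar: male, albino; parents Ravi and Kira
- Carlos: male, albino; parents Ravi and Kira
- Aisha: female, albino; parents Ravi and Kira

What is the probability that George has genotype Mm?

Victor is pigmented so carries M and received m from Fatima (mm), so Victor is Mm.
Maria is pigmented so carries M and passed m to Daniel (mm), so Maria is Mm.
Their cross gives offspring ratios 1/4 MM : 1/2 Mm : 1/4 mm. Conditioning on George being pigmented, P(Mm) = 1/2 / 3/4 = 2/3.

2/3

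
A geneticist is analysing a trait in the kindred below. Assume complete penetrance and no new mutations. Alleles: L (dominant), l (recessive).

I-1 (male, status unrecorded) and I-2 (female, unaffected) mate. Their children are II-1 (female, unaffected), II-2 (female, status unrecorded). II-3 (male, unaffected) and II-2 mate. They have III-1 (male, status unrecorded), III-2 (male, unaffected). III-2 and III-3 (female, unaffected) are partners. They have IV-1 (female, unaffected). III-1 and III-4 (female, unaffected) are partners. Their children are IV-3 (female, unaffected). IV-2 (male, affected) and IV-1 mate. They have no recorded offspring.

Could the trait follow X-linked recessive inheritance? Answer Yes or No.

A consistent assignment under X-linked recessive exists: I-1 X^L Y, I-2 X^L X^L, II-1 X^L X^L, II-2 X^L X^L, II-3 X^L Y, III-1 X^L Y, III-2 X^L Y, III-3 X^L X^L, III-4 X^L X^L, IV-1 X^L X^L, IV-2 X^l Y, IV-3 X^L X^L.
In this assignment every recorded phenotype matches its genotype and every non-founder's genotype is obtainable from its parents' genotypes, so the pedigree is consistent.

Yes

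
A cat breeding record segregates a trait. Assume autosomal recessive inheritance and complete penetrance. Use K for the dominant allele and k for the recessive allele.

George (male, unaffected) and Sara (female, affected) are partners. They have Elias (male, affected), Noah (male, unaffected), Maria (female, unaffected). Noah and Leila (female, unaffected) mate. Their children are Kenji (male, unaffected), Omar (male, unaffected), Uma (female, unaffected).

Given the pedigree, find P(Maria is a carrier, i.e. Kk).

1

Maria is unaffected so carries K and received k from Sara (kk), so Maria is Kk, giving P(Kk) = 1.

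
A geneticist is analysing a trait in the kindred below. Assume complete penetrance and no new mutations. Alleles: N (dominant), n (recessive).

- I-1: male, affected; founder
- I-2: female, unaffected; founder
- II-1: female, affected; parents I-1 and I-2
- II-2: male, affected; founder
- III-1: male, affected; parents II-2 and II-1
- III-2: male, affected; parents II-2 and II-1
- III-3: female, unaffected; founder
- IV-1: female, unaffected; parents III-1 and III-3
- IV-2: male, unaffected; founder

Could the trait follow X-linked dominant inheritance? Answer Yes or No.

Under X-linked dominant, IV-1 (unaffected, female) cannot arise from III-1 (affected) × III-3 (unaffected).

No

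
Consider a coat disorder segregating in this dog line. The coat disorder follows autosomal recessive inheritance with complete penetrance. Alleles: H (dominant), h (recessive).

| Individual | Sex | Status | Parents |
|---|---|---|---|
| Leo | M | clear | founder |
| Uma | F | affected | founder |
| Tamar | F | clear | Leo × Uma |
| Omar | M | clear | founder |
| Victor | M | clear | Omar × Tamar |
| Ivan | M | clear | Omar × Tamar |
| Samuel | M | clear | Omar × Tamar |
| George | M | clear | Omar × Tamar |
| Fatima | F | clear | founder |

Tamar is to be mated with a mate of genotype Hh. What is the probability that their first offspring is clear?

3/4

Tamar is clear so carries H and received h from Uma (hh), so Tamar is Hh.
The cross gives 1/4 HH : 1/2 Hh : 1/4 hh, so P(offspring is clear) = 3/4.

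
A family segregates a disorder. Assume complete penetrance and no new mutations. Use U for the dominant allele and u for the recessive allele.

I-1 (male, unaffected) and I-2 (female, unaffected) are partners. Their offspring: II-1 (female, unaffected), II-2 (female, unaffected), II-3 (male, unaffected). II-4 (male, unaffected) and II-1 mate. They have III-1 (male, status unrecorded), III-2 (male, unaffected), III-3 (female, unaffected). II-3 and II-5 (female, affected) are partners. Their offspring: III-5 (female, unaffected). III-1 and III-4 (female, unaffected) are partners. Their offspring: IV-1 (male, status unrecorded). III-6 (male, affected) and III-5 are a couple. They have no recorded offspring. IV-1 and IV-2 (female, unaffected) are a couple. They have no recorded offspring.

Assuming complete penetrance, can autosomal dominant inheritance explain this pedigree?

Yes

A consistent assignment under autosomal dominant exists: I-1 uu, I-2 uu, II-1 uu, II-2 uu, II-3 uu, II-4 uu, II-5 Uu, III-1 uu, III-2 uu, III-3 uu, III-4 uu, III-5 uu, III-6 UU, IV-1 uu, IV-2 uu.
In this assignment every recorded phenotype matches its genotype and every non-founder's genotype is obtainable from its parents' genotypes, so the pedigree is consistent.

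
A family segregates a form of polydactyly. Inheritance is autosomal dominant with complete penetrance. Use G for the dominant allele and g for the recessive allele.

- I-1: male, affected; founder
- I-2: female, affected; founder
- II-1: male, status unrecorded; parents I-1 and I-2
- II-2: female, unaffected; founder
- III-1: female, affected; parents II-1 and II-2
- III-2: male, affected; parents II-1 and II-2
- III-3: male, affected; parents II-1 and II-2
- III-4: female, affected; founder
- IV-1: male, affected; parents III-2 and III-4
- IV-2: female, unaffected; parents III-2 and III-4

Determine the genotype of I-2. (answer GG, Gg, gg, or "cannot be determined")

cannot be determined

I-2's phenotype allows GG or Gg, and no parent or child forces a single allele at both positions; consistent genotype assignments exist with I-2 as GG or Gg.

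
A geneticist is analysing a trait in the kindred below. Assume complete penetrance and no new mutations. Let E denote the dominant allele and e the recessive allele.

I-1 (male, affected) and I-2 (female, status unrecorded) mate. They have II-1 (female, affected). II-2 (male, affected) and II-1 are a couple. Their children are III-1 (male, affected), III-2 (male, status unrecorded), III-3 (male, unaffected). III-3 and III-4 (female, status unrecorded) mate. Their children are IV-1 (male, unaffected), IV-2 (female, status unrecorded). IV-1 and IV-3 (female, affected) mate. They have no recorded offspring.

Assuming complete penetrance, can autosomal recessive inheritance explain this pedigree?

No

Under autosomal recessive, III-3 (unaffected, male) cannot arise from II-2 (affected) × II-1 (affected).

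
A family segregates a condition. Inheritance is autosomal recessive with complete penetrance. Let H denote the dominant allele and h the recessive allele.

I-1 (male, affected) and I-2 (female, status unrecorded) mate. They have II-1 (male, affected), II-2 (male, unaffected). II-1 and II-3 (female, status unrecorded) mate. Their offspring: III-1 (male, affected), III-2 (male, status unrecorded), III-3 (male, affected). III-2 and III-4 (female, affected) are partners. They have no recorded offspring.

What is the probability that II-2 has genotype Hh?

II-2 is unaffected so carries H and received h from I-1 (hh), so II-2 is Hh, giving P(Hh) = 1.

1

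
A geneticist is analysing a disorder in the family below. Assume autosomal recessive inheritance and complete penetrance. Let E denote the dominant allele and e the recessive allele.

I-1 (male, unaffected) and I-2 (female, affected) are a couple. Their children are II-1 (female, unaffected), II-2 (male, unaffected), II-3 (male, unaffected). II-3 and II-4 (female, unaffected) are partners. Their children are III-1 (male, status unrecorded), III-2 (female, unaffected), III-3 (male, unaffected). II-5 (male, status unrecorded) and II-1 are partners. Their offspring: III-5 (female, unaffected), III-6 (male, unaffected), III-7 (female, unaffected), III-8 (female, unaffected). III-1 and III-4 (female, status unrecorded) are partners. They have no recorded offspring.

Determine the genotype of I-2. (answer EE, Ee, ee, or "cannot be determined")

I-2 is affected, so I-2 is ee.

ee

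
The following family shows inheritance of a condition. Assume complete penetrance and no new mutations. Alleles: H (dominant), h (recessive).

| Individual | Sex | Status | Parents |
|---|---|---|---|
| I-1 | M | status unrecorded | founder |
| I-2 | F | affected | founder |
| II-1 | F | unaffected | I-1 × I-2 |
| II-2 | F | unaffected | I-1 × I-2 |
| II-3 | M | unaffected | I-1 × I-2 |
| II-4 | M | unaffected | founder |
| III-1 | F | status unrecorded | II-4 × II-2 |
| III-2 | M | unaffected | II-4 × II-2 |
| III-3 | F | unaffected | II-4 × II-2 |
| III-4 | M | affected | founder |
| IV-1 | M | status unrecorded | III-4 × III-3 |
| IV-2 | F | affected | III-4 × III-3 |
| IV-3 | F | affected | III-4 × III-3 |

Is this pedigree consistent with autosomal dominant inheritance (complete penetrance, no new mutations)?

A consistent assignment under autosomal dominant exists: I-1 Hh, I-2 Hh, II-1 hh, II-2 hh, II-3 hh, II-4 hh, III-1 hh, III-2 hh, III-3 hh, III-4 HH, IV-1 Hh, IV-2 Hh, IV-3 Hh.
In this assignment every recorded phenotype matches its genotype and every non-founder's genotype is obtainable from its parents' genotypes, so the pedigree is consistent.

Yes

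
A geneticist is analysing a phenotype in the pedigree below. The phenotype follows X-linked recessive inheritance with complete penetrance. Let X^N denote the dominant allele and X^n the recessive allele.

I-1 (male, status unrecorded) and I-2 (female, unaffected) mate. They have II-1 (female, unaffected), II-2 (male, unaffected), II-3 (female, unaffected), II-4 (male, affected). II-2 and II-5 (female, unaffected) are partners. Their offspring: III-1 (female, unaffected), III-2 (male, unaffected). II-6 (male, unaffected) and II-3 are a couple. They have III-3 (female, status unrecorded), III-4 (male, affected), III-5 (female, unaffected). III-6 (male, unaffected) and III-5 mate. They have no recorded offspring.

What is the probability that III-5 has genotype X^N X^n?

1/2

II-6 is unaffected, so II-6 is X^N Y.
II-3 is unaffected so carries N and passed n to III-4 (X^n Y), so II-3 is X^N X^n.
Their cross gives offspring ratios 1/2 X^N X^N : 1/2 X^N X^n. Conditioning on III-5 being unaffected, P(X^N X^n) = 1/2 / 1 = 1/2.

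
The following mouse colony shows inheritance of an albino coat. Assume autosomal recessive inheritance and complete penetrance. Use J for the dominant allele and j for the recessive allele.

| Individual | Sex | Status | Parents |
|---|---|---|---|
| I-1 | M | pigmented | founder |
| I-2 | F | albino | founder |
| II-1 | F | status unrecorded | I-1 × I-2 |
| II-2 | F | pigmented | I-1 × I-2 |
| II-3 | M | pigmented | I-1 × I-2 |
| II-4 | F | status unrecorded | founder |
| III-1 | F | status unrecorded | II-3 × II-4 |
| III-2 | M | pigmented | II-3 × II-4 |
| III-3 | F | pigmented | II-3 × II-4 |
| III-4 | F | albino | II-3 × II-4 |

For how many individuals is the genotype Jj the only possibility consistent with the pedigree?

2

Obligate heterozygotes: II-2 is pigmented so carries J and received j from I-2 (jj), so II-2 is Jj; II-3 is pigmented so carries J and received j from I-2 (jj), so II-3 is Jj.
Every other individual is either homozygous by phenotype or has at least one consistent homozygous assignment, so the count is 2.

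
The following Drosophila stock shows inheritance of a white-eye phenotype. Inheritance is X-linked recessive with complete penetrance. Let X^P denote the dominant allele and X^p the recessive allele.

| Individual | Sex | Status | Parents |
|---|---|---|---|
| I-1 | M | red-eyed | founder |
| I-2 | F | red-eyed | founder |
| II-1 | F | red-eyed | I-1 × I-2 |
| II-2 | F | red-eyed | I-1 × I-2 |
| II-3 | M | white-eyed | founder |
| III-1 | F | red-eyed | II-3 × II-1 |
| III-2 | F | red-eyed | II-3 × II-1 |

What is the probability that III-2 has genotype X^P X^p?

III-2 is red-eyed so carries P and received p from II-3 (X^p Y), so III-2 is X^P X^p, giving P(X^P X^p) = 1.

1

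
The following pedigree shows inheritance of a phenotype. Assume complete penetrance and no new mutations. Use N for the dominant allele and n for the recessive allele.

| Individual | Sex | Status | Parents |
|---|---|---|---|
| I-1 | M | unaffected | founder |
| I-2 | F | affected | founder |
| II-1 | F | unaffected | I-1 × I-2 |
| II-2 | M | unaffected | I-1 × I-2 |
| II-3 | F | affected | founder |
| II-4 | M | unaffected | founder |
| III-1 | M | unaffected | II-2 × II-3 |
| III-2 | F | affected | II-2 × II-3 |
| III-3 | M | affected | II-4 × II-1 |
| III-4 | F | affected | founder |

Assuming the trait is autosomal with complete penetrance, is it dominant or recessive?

recessive

II-4 and II-1 are both unaffected yet have an affected child III-3. Under dominance, an affected child requires at least one affected parent, so the trait cannot be dominant.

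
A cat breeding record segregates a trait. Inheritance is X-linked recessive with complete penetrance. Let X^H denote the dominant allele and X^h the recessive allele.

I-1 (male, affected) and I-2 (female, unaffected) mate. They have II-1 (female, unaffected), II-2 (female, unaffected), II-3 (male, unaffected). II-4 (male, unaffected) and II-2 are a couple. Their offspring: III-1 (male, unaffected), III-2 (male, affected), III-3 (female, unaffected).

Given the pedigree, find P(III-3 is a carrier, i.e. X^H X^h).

II-4 is unaffected, so II-4 is X^H Y.
II-2 is unaffected so carries H and received h from I-1 (X^h Y), so II-2 is X^H X^h.
Their cross gives offspring ratios 1/2 X^H X^H : 1/2 X^H X^h. Conditioning on III-3 being unaffected, P(X^H X^h) = 1/2 / 1 = 1/2.

1/2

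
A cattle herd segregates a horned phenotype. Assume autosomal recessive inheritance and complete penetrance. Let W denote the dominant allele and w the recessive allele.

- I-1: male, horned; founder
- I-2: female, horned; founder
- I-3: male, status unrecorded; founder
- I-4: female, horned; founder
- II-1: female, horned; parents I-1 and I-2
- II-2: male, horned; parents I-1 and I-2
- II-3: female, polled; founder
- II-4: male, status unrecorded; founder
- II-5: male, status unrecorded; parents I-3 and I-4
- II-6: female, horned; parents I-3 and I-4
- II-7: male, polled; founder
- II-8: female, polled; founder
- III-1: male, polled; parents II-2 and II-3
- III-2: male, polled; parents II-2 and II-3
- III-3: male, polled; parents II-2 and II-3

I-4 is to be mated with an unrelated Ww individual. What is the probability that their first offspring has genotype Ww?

1/2

I-4 is horned, so I-4 is ww.
The cross gives 1/2 Ww : 1/2 ww, so P(offspring has genotype Ww) = 1/2.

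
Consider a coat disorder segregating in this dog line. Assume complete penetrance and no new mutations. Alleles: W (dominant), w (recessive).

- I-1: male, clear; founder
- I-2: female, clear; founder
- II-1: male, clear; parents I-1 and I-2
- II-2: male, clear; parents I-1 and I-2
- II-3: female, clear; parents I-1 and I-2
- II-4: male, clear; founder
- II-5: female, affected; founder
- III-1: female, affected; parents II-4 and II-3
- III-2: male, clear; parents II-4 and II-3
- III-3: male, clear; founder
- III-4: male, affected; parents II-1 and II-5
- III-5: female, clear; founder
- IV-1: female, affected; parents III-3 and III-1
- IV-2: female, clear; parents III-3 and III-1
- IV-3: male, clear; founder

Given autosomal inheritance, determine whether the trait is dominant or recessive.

recessive

II-4 and II-3 are both clear yet have an affected child III-1. Under dominance, an affected child requires at least one affected parent, so the trait cannot be dominant.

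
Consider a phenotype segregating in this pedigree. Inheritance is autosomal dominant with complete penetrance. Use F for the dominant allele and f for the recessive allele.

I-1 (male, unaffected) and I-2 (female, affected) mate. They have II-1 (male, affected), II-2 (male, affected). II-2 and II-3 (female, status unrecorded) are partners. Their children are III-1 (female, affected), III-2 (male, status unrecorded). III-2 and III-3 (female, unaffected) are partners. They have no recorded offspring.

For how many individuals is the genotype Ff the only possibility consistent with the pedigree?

2

Obligate heterozygotes: II-1 is affected so carries F and received f from I-1 (ff), so II-1 is Ff; II-2 is affected so carries F and received f from I-1 (ff), so II-2 is Ff.
Every other individual is either homozygous by phenotype or has at least one consistent homozygous assignment, so the count is 2.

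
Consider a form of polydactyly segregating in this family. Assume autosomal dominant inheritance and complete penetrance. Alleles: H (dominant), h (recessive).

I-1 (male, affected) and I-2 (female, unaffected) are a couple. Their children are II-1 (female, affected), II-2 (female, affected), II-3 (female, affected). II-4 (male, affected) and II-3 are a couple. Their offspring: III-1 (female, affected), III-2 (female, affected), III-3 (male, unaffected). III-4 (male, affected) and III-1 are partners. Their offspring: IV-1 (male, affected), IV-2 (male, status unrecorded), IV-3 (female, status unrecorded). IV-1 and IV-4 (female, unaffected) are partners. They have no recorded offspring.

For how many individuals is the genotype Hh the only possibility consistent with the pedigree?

Obligate heterozygotes: II-1 is affected so carries H and received h from I-2 (hh), so II-1 is Hh; II-2 is affected so carries H and received h from I-2 (hh), so II-2 is Hh; II-3 is affected so carries H and received h from I-2 (hh), so II-3 is Hh; II-4 is affected so carries H and passed h to III-3 (hh), so II-4 is Hh.
Every other individual is either homozygous by phenotype or has at least one consistent homozygous assignment, so the count is 4.

4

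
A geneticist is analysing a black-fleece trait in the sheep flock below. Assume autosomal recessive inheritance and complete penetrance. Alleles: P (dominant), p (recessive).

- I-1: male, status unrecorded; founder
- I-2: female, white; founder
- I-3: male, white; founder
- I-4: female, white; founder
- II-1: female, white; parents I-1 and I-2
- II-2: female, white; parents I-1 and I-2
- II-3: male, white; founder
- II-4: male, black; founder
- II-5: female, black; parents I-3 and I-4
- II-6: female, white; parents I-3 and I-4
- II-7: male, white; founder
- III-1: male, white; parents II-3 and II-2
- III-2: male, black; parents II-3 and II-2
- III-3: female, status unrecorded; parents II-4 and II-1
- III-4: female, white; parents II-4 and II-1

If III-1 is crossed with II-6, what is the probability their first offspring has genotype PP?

II-3 is white so carries P and passed p to III-2 (pp), so II-3 is Pp.
II-2 is white so carries P and passed p to III-2 (pp), so II-2 is Pp.
III-1 is a white offspring of II-3 (Pp) × II-2 (Pp), whose cross gives 1/4 PP : 1/2 Pp : 1/4 pp; conditioning on being white, III-1 is PP with probability 1/3, Pp with probability 2/3.
I-3 is white so carries P and passed p to II-5 (pp), so I-3 is Pp.
I-4 is white so carries P and passed p to II-5 (pp), so I-4 is Pp.
II-6 is a white offspring of I-3 (Pp) × I-4 (Pp), whose cross gives 1/4 PP : 1/2 Pp : 1/4 pp; conditioning on being white, II-6 is PP with probability 1/3, Pp with probability 2/3.
Summing over parental genotype combinations, P(offspring has genotype PP) = 1/9·1 + 2/9·1/2 + 2/9·1/2 + 4/9·1/4 = 4/9.

4/9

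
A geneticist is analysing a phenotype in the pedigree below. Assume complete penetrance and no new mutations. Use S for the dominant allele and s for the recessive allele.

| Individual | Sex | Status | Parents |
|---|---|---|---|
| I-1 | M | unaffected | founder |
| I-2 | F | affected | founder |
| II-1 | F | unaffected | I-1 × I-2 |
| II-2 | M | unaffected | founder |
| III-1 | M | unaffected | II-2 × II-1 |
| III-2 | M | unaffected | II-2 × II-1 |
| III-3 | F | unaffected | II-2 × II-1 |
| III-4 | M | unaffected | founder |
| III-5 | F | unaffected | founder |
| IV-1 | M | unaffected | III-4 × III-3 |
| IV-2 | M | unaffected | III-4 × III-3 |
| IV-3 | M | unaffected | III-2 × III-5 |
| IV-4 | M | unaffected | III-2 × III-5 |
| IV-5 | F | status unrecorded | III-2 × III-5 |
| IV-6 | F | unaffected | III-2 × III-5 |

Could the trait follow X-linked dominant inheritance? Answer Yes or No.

A consistent assignment under X-linked dominant exists: I-1 X^s Y, I-2 X^S X^s, II-1 X^s X^s, II-2 X^s Y, III-1 X^s Y, III-2 X^s Y, III-3 X^s X^s, III-4 X^s Y, III-5 X^s X^s, IV-1 X^s Y, IV-2 X^s Y, IV-3 X^s Y, IV-4 X^s Y, IV-5 X^s X^s, IV-6 X^s X^s.
In this assignment every recorded phenotype matches its genotype and every non-founder's genotype is obtainable from its parents' genotypes, so the pedigree is consistent.

Yes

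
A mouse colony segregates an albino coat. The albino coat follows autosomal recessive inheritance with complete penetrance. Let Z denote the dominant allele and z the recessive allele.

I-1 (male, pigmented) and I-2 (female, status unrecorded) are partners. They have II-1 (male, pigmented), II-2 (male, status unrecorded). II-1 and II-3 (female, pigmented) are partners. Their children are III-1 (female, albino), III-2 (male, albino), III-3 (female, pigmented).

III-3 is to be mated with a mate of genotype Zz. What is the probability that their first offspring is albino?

1/6

II-1 is pigmented so carries Z and passed z to III-1 (zz), so II-1 is Zz.
II-3 is pigmented so carries Z and passed z to III-1 (zz), so II-3 is Zz.
III-3 is a pigmented offspring of II-1 (Zz) × II-3 (Zz), whose cross gives 1/4 ZZ : 1/2 Zz : 1/4 zz; conditioning on being pigmented, III-3 is ZZ with probability 1/3, Zz with probability 2/3.
Summing over parental genotype combinations, P(offspring is albino) = 2/3·1/4 = 1/6.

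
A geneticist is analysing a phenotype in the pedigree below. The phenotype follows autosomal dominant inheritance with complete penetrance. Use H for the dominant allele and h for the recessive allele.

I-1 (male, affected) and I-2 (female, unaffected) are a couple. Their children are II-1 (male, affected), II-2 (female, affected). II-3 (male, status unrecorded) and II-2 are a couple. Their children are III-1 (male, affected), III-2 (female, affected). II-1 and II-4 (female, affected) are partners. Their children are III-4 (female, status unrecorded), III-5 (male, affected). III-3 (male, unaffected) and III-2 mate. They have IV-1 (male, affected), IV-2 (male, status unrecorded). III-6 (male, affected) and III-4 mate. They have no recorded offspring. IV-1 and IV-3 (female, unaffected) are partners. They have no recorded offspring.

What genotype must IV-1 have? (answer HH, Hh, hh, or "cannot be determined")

From phenotype alone, IV-1 is HH or Hh.
IV-1 is affected so carries H and received h from III-3 (hh), so IV-1 is Hh.

Hh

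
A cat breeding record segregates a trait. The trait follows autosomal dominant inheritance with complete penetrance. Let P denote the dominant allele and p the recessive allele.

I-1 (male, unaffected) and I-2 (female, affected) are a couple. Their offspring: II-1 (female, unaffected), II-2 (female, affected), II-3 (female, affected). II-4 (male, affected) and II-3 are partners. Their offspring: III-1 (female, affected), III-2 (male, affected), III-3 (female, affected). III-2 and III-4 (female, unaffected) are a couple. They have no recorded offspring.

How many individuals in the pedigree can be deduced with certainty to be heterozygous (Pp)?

3

Obligate heterozygotes: I-2 is affected so carries P and passed p to II-1 (pp), so I-2 is Pp; II-2 is affected so carries P and received p from I-1 (pp), so II-2 is Pp; II-3 is affected so carries P and received p from I-1 (pp), so II-3 is Pp.
Every other individual is either homozygous by phenotype or has at least one consistent homozygous assignment, so the count is 3.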